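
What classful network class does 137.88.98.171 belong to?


First octet: 137
Binary: 10001001
10xxxxxx -> Class B (128-191)
Class B, default mask 255.255.0.0 (/16)


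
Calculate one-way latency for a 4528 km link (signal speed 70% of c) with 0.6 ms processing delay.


Speed = 0.7 * 3e5 km/s = 210000 km/s
Propagation delay = 4528 / 210000 = 0.0216 s = 21.5619 ms
Processing delay = 0.6 ms
Total one-way latency = 22.1619 ms


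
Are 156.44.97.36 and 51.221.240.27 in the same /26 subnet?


Mask: 255.255.255.192
156.44.97.36 AND mask = 156.44.97.0
51.221.240.27 AND mask = 51.221.240.0
No, different subnets (156.44.97.0 vs 51.221.240.0)


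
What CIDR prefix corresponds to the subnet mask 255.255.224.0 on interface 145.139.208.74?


Binary: 11111111.11111111.11100000.00000000
Count leading 1s
Prefix: /19


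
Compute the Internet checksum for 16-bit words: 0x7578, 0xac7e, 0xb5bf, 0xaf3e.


Sum all words (with carry folding):
+ 0x7578 = 0x7578
+ 0xac7e = 0x21f7
+ 0xb5bf = 0xd7b6
+ 0xaf3e = 0x86f5
One's complement: ~0x86f5
Checksum = 0x790a


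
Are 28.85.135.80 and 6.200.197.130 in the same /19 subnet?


Mask: 255.255.224.0
28.85.135.80 AND mask = 28.85.128.0
6.200.197.130 AND mask = 6.200.192.0
No, different subnets (28.85.128.0 vs 6.200.192.0)


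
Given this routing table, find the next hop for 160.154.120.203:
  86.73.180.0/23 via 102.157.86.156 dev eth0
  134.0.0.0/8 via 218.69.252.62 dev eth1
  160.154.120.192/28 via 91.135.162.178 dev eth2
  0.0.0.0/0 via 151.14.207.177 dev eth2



Longest prefix match for 160.154.120.203:
  /23 86.73.180.0: no
  /8 134.0.0.0: no
  /28 160.154.120.192: MATCH
  /0 0.0.0.0: MATCH
Selected: next-hop 91.135.162.178 via eth2 (matched /28)


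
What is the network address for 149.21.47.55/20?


IP:   10010101.00010101.00101111.00110111
Mask: 11111111.11111111.11110000.00000000
AND operation:
Net:  10010101.00010101.00100000.00000000
Network: 149.21.32.0/20


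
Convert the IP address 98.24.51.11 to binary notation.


98 = 01100010
24 = 00011000
51 = 00110011
11 = 00001011
Binary: 01100010.00011000.00110011.00001011


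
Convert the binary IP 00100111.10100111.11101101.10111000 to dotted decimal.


00100111 = 39
10100111 = 167
11101101 = 237
10111000 = 184
IP: 39.167.237.184


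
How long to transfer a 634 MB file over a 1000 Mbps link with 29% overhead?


Effective throughput = 1000 * (1 - 29/100) = 710 Mbps
File size in Mb = 634 * 8 = 5072 Mb
Time = 5072 / 710
Time = 7.1437 seconds


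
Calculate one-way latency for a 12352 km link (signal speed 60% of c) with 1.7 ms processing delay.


Speed = 0.6 * 3e5 km/s = 180000 km/s
Propagation delay = 12352 / 180000 = 0.0686 s = 68.6222 ms
Processing delay = 1.7 ms
Total one-way latency = 70.3222 ms


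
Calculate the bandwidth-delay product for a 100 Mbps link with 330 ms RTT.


BDP = bandwidth * RTT
= 100 Mbps * 330 ms
= 100 * 1e6 * 330 / 1000 bits
= 33000000 bits
= 4125000 bytes
= 4028.3203 KB
BDP = 33000000 bits (4125000 bytes)


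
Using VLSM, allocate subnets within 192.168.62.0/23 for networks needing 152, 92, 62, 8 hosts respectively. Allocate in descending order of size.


152 hosts -> /24 (254 usable): 192.168.62.0/24
92 hosts -> /25 (126 usable): 192.168.63.0/25
62 hosts -> /26 (62 usable): 192.168.63.128/26
8 hosts -> /28 (14 usable): 192.168.63.192/28
Allocation: 192.168.62.0/24 (152 hosts, 254 usable); 192.168.63.0/25 (92 hosts, 126 usable); 192.168.63.128/26 (62 hosts, 62 usable); 192.168.63.192/28 (8 hosts, 14 usable)


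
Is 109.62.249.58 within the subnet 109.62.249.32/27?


Subnet network: 109.62.249.32
Test IP AND mask: 109.62.249.32
Yes, 109.62.249.58 is in 109.62.249.32/27


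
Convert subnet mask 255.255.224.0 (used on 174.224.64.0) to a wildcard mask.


Subnet mask: 255.255.224.0
Wildcard = 255.255.255.255 - subnet mask
255 - 255 = 0
255 - 255 = 0
255 - 224 = 31
255 - 0 = 255
Wildcard: 0.0.31.255


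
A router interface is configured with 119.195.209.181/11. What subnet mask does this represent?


/11 means 11 network bits, 21 host bits
Binary: 11111111111000000000000000000000
Mask: 255.224.0.0


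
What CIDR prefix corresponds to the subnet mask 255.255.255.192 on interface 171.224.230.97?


Binary: 11111111.11111111.11111111.11000000
Count leading 1s
Prefix: /26


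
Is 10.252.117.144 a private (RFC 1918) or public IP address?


RFC 1918 private ranges:
  10.0.0.0/8 (10.0.0.0 - 10.255.255.255)
  172.16.0.0/12 (172.16.0.0 - 172.31.255.255)
  192.168.0.0/16 (192.168.0.0 - 192.168.255.255)
Private (in 10.0.0.0/8)


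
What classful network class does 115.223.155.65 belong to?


First octet: 115
Binary: 01110011
0xxxxxxx -> Class A (1-126)
Class A, default mask 255.0.0.0 (/8)


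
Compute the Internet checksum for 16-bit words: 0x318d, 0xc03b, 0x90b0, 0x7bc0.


Sum all words (with carry folding):
+ 0x318d = 0x318d
+ 0xc03b = 0xf1c8
+ 0x90b0 = 0x8279
+ 0x7bc0 = 0xfe39
One's complement: ~0xfe39
Checksum = 0x01c6


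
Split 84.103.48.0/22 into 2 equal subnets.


New prefix = 22 + 1 = 23
Each subnet has 512 addresses
  84.103.48.0/23
  84.103.50.0/23
Subnets: 84.103.48.0/23, 84.103.50.0/23


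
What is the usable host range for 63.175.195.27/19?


Network: 63.175.192.0
Broadcast: 63.175.223.255
First usable = network + 1
Last usable = broadcast - 1
Range: 63.175.192.1 to 63.175.223.254


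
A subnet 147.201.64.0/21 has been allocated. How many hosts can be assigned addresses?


Host bits = 32 - 21 = 11
Total addresses = 2^11 = 2048
Usable = total - 2 (network and broadcast)
Usable hosts: 2046


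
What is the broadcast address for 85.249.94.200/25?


Network: 85.249.94.128/25
Host bits = 7
Set all host bits to 1:
Broadcast: 85.249.94.255


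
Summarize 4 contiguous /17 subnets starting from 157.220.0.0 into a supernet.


Original prefix: /17
Number of subnets: 4 = 2^2
New prefix = 17 - 2 = 15
Supernet: 157.220.0.0/15


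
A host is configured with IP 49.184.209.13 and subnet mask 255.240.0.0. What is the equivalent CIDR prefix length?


Binary: 11111111.11110000.00000000.00000000
Count leading 1s
Prefix: /12


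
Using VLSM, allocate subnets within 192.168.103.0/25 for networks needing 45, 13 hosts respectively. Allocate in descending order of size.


45 hosts -> /26 (62 usable): 192.168.103.0/26
13 hosts -> /28 (14 usable): 192.168.103.64/28
Allocation: 192.168.103.0/26 (45 hosts, 62 usable); 192.168.103.64/28 (13 hosts, 14 usable)


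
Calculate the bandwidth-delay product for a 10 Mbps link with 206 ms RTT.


BDP = bandwidth * RTT
= 10 Mbps * 206 ms
= 10 * 1e6 * 206 / 1000 bits
= 2060000 bits
= 257500 bytes
= 251.4648 KB
BDP = 2060000 bits (257500 bytes)


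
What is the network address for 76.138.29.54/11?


IP:   01001100.10001010.00011101.00110110
Mask: 11111111.11100000.00000000.00000000
AND operation:
Net:  01001100.10000000.00000000.00000000
Network: 76.128.0.0/11


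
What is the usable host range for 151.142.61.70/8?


Network: 151.0.0.0
Broadcast: 151.255.255.255
First usable = network + 1
Last usable = broadcast - 1
Range: 151.0.0.1 to 151.255.255.254


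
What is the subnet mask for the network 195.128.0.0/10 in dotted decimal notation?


/10 means 10 network bits, 22 host bits
Binary: 11111111110000000000000000000000
Mask: 255.192.0.0


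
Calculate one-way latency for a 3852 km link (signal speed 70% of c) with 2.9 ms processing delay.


Speed = 0.7 * 3e5 km/s = 210000 km/s
Propagation delay = 3852 / 210000 = 0.0183 s = 18.3429 ms
Processing delay = 2.9 ms
Total one-way latency = 21.2429 ms


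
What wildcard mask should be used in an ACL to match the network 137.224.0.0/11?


Subnet mask: 255.224.0.0
Wildcard = 255.255.255.255 - subnet mask
255 - 255 = 0
255 - 224 = 31
255 - 0 = 255
255 - 0 = 255
Wildcard: 0.31.255.255


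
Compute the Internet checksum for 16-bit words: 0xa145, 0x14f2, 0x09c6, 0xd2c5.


Sum all words (with carry folding):
+ 0xa145 = 0xa145
+ 0x14f2 = 0xb637
+ 0x09c6 = 0xbffd
+ 0xd2c5 = 0x92c3
One's complement: ~0x92c3
Checksum = 0x6d3c


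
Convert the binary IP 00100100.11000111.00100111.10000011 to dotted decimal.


00100100 = 36
11000111 = 199
00100111 = 39
10000011 = 131
IP: 36.199.39.131


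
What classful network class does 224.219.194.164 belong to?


First octet: 224
Binary: 11100000
1110xxxx -> Class D (224-239)
Class D (multicast), default mask N/A


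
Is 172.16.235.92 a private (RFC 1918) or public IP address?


RFC 1918 private ranges:
  10.0.0.0/8 (10.0.0.0 - 10.255.255.255)
  172.16.0.0/12 (172.16.0.0 - 172.31.255.255)
  192.168.0.0/16 (192.168.0.0 - 192.168.255.255)
Private (in 172.16.0.0/12)


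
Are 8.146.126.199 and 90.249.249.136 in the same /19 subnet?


Mask: 255.255.224.0
8.146.126.199 AND mask = 8.146.96.0
90.249.249.136 AND mask = 90.249.224.0
No, different subnets (8.146.96.0 vs 90.249.224.0)


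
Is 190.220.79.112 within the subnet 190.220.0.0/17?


Subnet network: 190.220.0.0
Test IP AND mask: 190.220.0.0
Yes, 190.220.79.112 is in 190.220.0.0/17


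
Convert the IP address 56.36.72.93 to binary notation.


56 = 00111000
36 = 00100100
72 = 01001000
93 = 01011101
Binary: 00111000.00100100.01001000.01011101


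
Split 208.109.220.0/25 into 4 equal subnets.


New prefix = 25 + 2 = 27
Each subnet has 32 addresses
  208.109.220.0/27
  208.109.220.32/27
  208.109.220.64/27
  208.109.220.96/27
Subnets: 208.109.220.0/27, 208.109.220.32/27, 208.109.220.64/27, 208.109.220.96/27


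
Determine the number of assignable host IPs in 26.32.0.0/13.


Host bits = 32 - 13 = 19
Total addresses = 2^19 = 524288
Usable = total - 2 (network and broadcast)
Usable hosts: 524286


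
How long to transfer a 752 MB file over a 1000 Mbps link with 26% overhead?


Effective throughput = 1000 * (1 - 26/100) = 740 Mbps
File size in Mb = 752 * 8 = 6016 Mb
Time = 6016 / 740
Time = 8.1297 seconds


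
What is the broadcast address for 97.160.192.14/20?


Network: 97.160.192.0/20
Host bits = 12
Set all host bits to 1:
Broadcast: 97.160.207.255


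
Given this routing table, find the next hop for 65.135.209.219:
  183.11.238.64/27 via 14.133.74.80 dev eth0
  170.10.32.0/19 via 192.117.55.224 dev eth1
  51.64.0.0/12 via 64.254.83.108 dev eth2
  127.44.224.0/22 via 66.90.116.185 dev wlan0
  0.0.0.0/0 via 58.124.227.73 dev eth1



Longest prefix match for 65.135.209.219:
  /27 183.11.238.64: no
  /19 170.10.32.0: no
  /12 51.64.0.0: no
  /22 127.44.224.0: no
  /0 0.0.0.0: MATCH
Selected: next-hop 58.124.227.73 via eth1 (matched /0)


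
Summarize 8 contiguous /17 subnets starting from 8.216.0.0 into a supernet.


Original prefix: /17
Number of subnets: 8 = 2^3
New prefix = 17 - 3 = 14
Supernet: 8.216.0.0/14


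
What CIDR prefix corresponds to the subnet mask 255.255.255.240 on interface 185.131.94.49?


Binary: 11111111.11111111.11111111.11110000
Count leading 1s
Prefix: /28


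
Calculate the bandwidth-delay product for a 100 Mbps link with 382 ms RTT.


BDP = bandwidth * RTT
= 100 Mbps * 382 ms
= 100 * 1e6 * 382 / 1000 bits
= 38200000 bits
= 4775000 bytes
= 4663.0859 KB
BDP = 38200000 bits (4775000 bytes)


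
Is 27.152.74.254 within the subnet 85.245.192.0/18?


Subnet network: 85.245.192.0
Test IP AND mask: 27.152.64.0
No, 27.152.74.254 is not in 85.245.192.0/18


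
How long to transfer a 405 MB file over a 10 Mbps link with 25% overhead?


Effective throughput = 10 * (1 - 25/100) = 7.5 Mbps
File size in Mb = 405 * 8 = 3240 Mb
Time = 3240 / 7.5
Time = 432 seconds


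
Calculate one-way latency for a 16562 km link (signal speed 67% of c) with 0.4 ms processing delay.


Speed = 0.67 * 3e5 km/s = 201000 km/s
Propagation delay = 16562 / 201000 = 0.0824 s = 82.398 ms
Processing delay = 0.4 ms
Total one-way latency = 82.798 ms


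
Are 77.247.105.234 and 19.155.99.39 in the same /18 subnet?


Mask: 255.255.192.0
77.247.105.234 AND mask = 77.247.64.0
19.155.99.39 AND mask = 19.155.64.0
No, different subnets (77.247.64.0 vs 19.155.64.0)


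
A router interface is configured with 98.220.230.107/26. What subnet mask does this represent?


/26 means 26 network bits, 6 host bits
Binary: 11111111111111111111111111000000
Mask: 255.255.255.192


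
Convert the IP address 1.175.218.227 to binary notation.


1 = 00000001
175 = 10101111
218 = 11011010
227 = 11100011
Binary: 00000001.10101111.11011010.11100011


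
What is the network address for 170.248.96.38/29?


IP:   10101010.11111000.01100000.00100110
Mask: 11111111.11111111.11111111.11111000
AND operation:
Net:  10101010.11111000.01100000.00100000
Network: 170.248.96.32/29


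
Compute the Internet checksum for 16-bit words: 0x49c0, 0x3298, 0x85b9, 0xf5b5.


Sum all words (with carry folding):
+ 0x49c0 = 0x49c0
+ 0x3298 = 0x7c58
+ 0x85b9 = 0x0212
+ 0xf5b5 = 0xf7c7
One's complement: ~0xf7c7
Checksum = 0x0838


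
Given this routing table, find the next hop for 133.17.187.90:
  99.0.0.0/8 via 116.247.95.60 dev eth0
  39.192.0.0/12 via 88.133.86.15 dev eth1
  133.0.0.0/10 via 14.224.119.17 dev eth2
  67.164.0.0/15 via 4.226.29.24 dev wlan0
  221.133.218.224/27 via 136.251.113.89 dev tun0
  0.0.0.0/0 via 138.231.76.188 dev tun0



Longest prefix match for 133.17.187.90:
  /8 99.0.0.0: no
  /12 39.192.0.0: no
  /10 133.0.0.0: MATCH
  /15 67.164.0.0: no
  /27 221.133.218.224: no
  /0 0.0.0.0: MATCH
Selected: next-hop 14.224.119.17 via eth2 (matched /10)


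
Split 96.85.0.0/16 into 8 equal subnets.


New prefix = 16 + 3 = 19
Each subnet has 8192 addresses
  96.85.0.0/19
  96.85.32.0/19
  96.85.64.0/19
  96.85.96.0/19
  96.85.128.0/19
  96.85.160.0/19
  96.85.192.0/19
  96.85.224.0/19
Subnets: 96.85.0.0/19, 96.85.32.0/19, 96.85.64.0/19, 96.85.96.0/19, 96.85.128.0/19, 96.85.160.0/19, 96.85.192.0/19, 96.85.224.0/19


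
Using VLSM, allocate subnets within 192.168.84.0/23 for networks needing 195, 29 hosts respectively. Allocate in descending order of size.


195 hosts -> /24 (254 usable): 192.168.84.0/24
29 hosts -> /27 (30 usable): 192.168.85.0/27
Allocation: 192.168.84.0/24 (195 hosts, 254 usable); 192.168.85.0/27 (29 hosts, 30 usable)


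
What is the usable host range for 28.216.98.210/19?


Network: 28.216.96.0
Broadcast: 28.216.127.255
First usable = network + 1
Last usable = broadcast - 1
Range: 28.216.96.1 to 28.216.127.254


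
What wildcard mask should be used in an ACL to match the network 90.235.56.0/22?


Subnet mask: 255.255.252.0
Wildcard = 255.255.255.255 - subnet mask
255 - 255 = 0
255 - 255 = 0
255 - 252 = 3
255 - 0 = 255
Wildcard: 0.0.3.255


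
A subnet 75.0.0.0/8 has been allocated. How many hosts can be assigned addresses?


Host bits = 32 - 8 = 24
Total addresses = 2^24 = 16777216
Usable = total - 2 (network and broadcast)
Usable hosts: 16777214


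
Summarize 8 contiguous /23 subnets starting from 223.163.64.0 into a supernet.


Original prefix: /23
Number of subnets: 8 = 2^3
New prefix = 23 - 3 = 20
Supernet: 223.163.64.0/20


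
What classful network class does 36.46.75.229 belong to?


First octet: 36
Binary: 00100100
0xxxxxxx -> Class A (1-126)
Class A, default mask 255.0.0.0 (/8)


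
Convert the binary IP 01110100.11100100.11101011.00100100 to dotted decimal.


01110100 = 116
11100100 = 228
11101011 = 235
00100100 = 36
IP: 116.228.235.36


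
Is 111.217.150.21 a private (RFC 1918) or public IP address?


RFC 1918 private ranges:
  10.0.0.0/8 (10.0.0.0 - 10.255.255.255)
  172.16.0.0/12 (172.16.0.0 - 172.31.255.255)
  192.168.0.0/16 (192.168.0.0 - 192.168.255.255)
Public (not in any RFC 1918 range)


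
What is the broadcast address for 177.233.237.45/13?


Network: 177.232.0.0/13
Host bits = 19
Set all host bits to 1:
Broadcast: 177.239.255.255


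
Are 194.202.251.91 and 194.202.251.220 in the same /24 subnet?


Mask: 255.255.255.0
194.202.251.91 AND mask = 194.202.251.0
194.202.251.220 AND mask = 194.202.251.0
Yes, same subnet (194.202.251.0)


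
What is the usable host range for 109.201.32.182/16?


Network: 109.201.0.0
Broadcast: 109.201.255.255
First usable = network + 1
Last usable = broadcast - 1
Range: 109.201.0.1 to 109.201.255.254


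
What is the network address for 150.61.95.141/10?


IP:   10010110.00111101.01011111.10001101
Mask: 11111111.11000000.00000000.00000000
AND operation:
Net:  10010110.00000000.00000000.00000000
Network: 150.0.0.0/10


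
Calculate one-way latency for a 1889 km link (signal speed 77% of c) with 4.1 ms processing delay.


Speed = 0.77 * 3e5 km/s = 231000 km/s
Propagation delay = 1889 / 231000 = 0.0082 s = 8.1775 ms
Processing delay = 4.1 ms
Total one-way latency = 12.2775 ms


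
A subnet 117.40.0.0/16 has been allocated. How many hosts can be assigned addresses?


Host bits = 32 - 16 = 16
Total addresses = 2^16 = 65536
Usable = total - 2 (network and broadcast)
Usable hosts: 65534


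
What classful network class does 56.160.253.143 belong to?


First octet: 56
Binary: 00111000
0xxxxxxx -> Class A (1-126)
Class A, default mask 255.0.0.0 (/8)


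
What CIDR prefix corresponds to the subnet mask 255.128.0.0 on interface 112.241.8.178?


Binary: 11111111.10000000.00000000.00000000
Count leading 1s
Prefix: /9


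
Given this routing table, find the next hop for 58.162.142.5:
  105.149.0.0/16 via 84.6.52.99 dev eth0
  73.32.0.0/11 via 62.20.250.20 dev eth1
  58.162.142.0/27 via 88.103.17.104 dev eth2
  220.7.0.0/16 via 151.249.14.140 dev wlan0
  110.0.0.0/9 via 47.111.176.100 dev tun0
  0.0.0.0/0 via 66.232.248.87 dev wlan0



Longest prefix match for 58.162.142.5:
  /16 105.149.0.0: no
  /11 73.32.0.0: no
  /27 58.162.142.0: MATCH
  /16 220.7.0.0: no
  /9 110.0.0.0: no
  /0 0.0.0.0: MATCH
Selected: next-hop 88.103.17.104 via eth2 (matched /27)


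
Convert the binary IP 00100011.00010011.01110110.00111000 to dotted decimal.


00100011 = 35
00010011 = 19
01110110 = 118
00111000 = 56
IP: 35.19.118.56


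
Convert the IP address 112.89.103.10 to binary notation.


112 = 01110000
89 = 01011001
103 = 01100111
10 = 00001010
Binary: 01110000.01011001.01100111.00001010


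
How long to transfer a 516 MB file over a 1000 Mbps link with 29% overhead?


Effective throughput = 1000 * (1 - 29/100) = 710 Mbps
File size in Mb = 516 * 8 = 4128 Mb
Time = 4128 / 710
Time = 5.8141 seconds


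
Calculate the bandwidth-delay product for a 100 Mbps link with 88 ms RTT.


BDP = bandwidth * RTT
= 100 Mbps * 88 ms
= 100 * 1e6 * 88 / 1000 bits
= 8800000 bits
= 1100000 bytes
= 1074.2188 KB
BDP = 8800000 bits (1100000 bytes)


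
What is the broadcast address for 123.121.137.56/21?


Network: 123.121.136.0/21
Host bits = 11
Set all host bits to 1:
Broadcast: 123.121.143.255


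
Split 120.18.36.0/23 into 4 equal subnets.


New prefix = 23 + 2 = 25
Each subnet has 128 addresses
  120.18.36.0/25
  120.18.36.128/25
  120.18.37.0/25
  120.18.37.128/25
Subnets: 120.18.36.0/25, 120.18.36.128/25, 120.18.37.0/25, 120.18.37.128/25


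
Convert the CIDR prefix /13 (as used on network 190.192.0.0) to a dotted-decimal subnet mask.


/13 means 13 network bits, 19 host bits
Binary: 11111111111110000000000000000000
Mask: 255.248.0.0


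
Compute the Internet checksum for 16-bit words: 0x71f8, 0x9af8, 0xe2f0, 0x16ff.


Sum all words (with carry folding):
+ 0x71f8 = 0x71f8
+ 0x9af8 = 0x0cf1
+ 0xe2f0 = 0xefe1
+ 0x16ff = 0x06e1
One's complement: ~0x06e1
Checksum = 0xf91e


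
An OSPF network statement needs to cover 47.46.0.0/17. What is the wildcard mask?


Subnet mask: 255.255.128.0
Wildcard = 255.255.255.255 - subnet mask
255 - 255 = 0
255 - 255 = 0
255 - 128 = 127
255 - 0 = 255
Wildcard: 0.0.127.255


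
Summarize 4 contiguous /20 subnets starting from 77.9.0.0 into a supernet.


Original prefix: /20
Number of subnets: 4 = 2^2
New prefix = 20 - 2 = 18
Supernet: 77.9.0.0/18


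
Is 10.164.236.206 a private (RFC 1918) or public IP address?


RFC 1918 private ranges:
  10.0.0.0/8 (10.0.0.0 - 10.255.255.255)
  172.16.0.0/12 (172.16.0.0 - 172.31.255.255)
  192.168.0.0/16 (192.168.0.0 - 192.168.255.255)
Private (in 10.0.0.0/8)


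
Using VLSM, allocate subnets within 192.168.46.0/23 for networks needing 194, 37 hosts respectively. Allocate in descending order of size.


194 hosts -> /24 (254 usable): 192.168.46.0/24
37 hosts -> /26 (62 usable): 192.168.47.0/26
Allocation: 192.168.46.0/24 (194 hosts, 254 usable); 192.168.47.0/26 (37 hosts, 62 usable)


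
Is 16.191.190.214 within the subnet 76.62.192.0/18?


Subnet network: 76.62.192.0
Test IP AND mask: 16.191.128.0
No, 16.191.190.214 is not in 76.62.192.0/18


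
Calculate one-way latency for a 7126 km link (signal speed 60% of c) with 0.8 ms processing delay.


Speed = 0.6 * 3e5 km/s = 180000 km/s
Propagation delay = 7126 / 180000 = 0.0396 s = 39.5889 ms
Processing delay = 0.8 ms
Total one-way latency = 40.3889 ms


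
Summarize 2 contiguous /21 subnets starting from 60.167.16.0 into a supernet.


Original prefix: /21
Number of subnets: 2 = 2^1
New prefix = 21 - 1 = 20
Supernet: 60.167.16.0/20


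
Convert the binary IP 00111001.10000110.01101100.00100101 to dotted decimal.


00111001 = 57
10000110 = 134
01101100 = 108
00100101 = 37
IP: 57.134.108.37


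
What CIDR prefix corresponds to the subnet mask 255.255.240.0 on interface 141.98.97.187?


Binary: 11111111.11111111.11110000.00000000
Count leading 1s
Prefix: /20


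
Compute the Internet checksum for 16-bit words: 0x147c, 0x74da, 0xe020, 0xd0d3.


Sum all words (with carry folding):
+ 0x147c = 0x147c
+ 0x74da = 0x8956
+ 0xe020 = 0x6977
+ 0xd0d3 = 0x3a4b
One's complement: ~0x3a4b
Checksum = 0xc5b4


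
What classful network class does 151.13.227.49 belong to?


First octet: 151
Binary: 10010111
10xxxxxx -> Class B (128-191)
Class B, default mask 255.255.0.0 (/16)


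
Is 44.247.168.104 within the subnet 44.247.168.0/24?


Subnet network: 44.247.168.0
Test IP AND mask: 44.247.168.0
Yes, 44.247.168.104 is in 44.247.168.0/24


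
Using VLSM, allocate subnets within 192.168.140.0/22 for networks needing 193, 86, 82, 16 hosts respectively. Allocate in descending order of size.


193 hosts -> /24 (254 usable): 192.168.140.0/24
86 hosts -> /25 (126 usable): 192.168.141.0/25
82 hosts -> /25 (126 usable): 192.168.141.128/25
16 hosts -> /27 (30 usable): 192.168.142.0/27
Allocation: 192.168.140.0/24 (193 hosts, 254 usable); 192.168.141.0/25 (86 hosts, 126 usable); 192.168.141.128/25 (82 hosts, 126 usable); 192.168.142.0/27 (16 hosts, 30 usable)


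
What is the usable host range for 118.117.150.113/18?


Network: 118.117.128.0
Broadcast: 118.117.191.255
First usable = network + 1
Last usable = broadcast - 1
Range: 118.117.128.1 to 118.117.191.254


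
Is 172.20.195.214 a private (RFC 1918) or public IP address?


RFC 1918 private ranges:
  10.0.0.0/8 (10.0.0.0 - 10.255.255.255)
  172.16.0.0/12 (172.16.0.0 - 172.31.255.255)
  192.168.0.0/16 (192.168.0.0 - 192.168.255.255)
Private (in 172.16.0.0/12)


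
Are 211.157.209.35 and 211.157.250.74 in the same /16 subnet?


Mask: 255.255.0.0
211.157.209.35 AND mask = 211.157.0.0
211.157.250.74 AND mask = 211.157.0.0
Yes, same subnet (211.157.0.0)


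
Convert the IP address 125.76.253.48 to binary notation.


125 = 01111101
76 = 01001100
253 = 11111101
48 = 00110000
Binary: 01111101.01001100.11111101.00110000


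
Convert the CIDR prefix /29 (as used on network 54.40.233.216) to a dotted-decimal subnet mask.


/29 means 29 network bits, 3 host bits
Binary: 11111111111111111111111111111000
Mask: 255.255.255.248


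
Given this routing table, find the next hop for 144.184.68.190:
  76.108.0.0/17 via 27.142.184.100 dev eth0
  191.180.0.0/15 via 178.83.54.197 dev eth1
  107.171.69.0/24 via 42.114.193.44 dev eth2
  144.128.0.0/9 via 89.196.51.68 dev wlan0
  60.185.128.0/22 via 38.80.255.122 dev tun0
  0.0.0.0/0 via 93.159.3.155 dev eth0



Longest prefix match for 144.184.68.190:
  /17 76.108.0.0: no
  /15 191.180.0.0: no
  /24 107.171.69.0: no
  /9 144.128.0.0: MATCH
  /22 60.185.128.0: no
  /0 0.0.0.0: MATCH
Selected: next-hop 89.196.51.68 via wlan0 (matched /9)


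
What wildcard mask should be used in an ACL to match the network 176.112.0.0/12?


Subnet mask: 255.240.0.0
Wildcard = 255.255.255.255 - subnet mask
255 - 255 = 0
255 - 240 = 15
255 - 0 = 255
255 - 0 = 255
Wildcard: 0.15.255.255


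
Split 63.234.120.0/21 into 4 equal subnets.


New prefix = 21 + 2 = 23
Each subnet has 512 addresses
  63.234.120.0/23
  63.234.122.0/23
  63.234.124.0/23
  63.234.126.0/23
Subnets: 63.234.120.0/23, 63.234.122.0/23, 63.234.124.0/23, 63.234.126.0/23


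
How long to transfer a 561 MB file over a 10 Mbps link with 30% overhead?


Effective throughput = 10 * (1 - 30/100) = 7 Mbps
File size in Mb = 561 * 8 = 4488 Mb
Time = 4488 / 7
Time = 641.1429 seconds


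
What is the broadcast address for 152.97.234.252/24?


Network: 152.97.234.0/24
Host bits = 8
Set all host bits to 1:
Broadcast: 152.97.234.255


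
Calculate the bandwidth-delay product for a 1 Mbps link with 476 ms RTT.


BDP = bandwidth * RTT
= 1 Mbps * 476 ms
= 1 * 1e6 * 476 / 1000 bits
= 476000 bits
= 59500 bytes
= 58.1055 KB
BDP = 476000 bits (59500 bytes)


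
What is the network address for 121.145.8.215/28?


IP:   01111001.10010001.00001000.11010111
Mask: 11111111.11111111.11111111.11110000
AND operation:
Net:  01111001.10010001.00001000.11010000
Network: 121.145.8.208/28


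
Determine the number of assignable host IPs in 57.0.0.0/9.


Host bits = 32 - 9 = 23
Total addresses = 2^23 = 8388608
Usable = total - 2 (network and broadcast)
Usable hosts: 8388606


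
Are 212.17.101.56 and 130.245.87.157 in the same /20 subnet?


Mask: 255.255.240.0
212.17.101.56 AND mask = 212.17.96.0
130.245.87.157 AND mask = 130.245.80.0
No, different subnets (212.17.96.0 vs 130.245.80.0)


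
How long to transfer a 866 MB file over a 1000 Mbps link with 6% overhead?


Effective throughput = 1000 * (1 - 6/100) = 940 Mbps
File size in Mb = 866 * 8 = 6928 Mb
Time = 6928 / 940
Time = 7.3702 seconds


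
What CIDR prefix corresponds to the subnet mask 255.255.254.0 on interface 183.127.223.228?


Binary: 11111111.11111111.11111110.00000000
Count leading 1s
Prefix: /23


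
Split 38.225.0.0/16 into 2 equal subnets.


New prefix = 16 + 1 = 17
Each subnet has 32768 addresses
  38.225.0.0/17
  38.225.128.0/17
Subnets: 38.225.0.0/17, 38.225.128.0/17


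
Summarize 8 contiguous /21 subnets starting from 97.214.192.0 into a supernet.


Original prefix: /21
Number of subnets: 8 = 2^3
New prefix = 21 - 3 = 18
Supernet: 97.214.192.0/18


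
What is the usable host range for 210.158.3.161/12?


Network: 210.144.0.0
Broadcast: 210.159.255.255
First usable = network + 1
Last usable = broadcast - 1
Range: 210.144.0.1 to 210.159.255.254


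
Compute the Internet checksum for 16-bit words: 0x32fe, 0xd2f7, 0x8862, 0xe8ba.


Sum all words (with carry folding):
+ 0x32fe = 0x32fe
+ 0xd2f7 = 0x05f6
+ 0x8862 = 0x8e58
+ 0xe8ba = 0x7713
One's complement: ~0x7713
Checksum = 0x88ec


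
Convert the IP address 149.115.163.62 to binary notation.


149 = 10010101
115 = 01110011
163 = 10100011
62 = 00111110
Binary: 10010101.01110011.10100011.00111110


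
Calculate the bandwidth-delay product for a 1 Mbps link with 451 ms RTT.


BDP = bandwidth * RTT
= 1 Mbps * 451 ms
= 1 * 1e6 * 451 / 1000 bits
= 451000 bits
= 56375 bytes
= 55.0537 KB
BDP = 451000 bits (56375 bytes)


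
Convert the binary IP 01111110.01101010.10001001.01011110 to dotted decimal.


01111110 = 126
01101010 = 106
10001001 = 137
01011110 = 94
IP: 126.106.137.94


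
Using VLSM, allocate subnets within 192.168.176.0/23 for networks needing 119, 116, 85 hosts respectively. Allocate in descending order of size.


119 hosts -> /25 (126 usable): 192.168.176.0/25
116 hosts -> /25 (126 usable): 192.168.176.128/25
85 hosts -> /25 (126 usable): 192.168.177.0/25
Allocation: 192.168.176.0/25 (119 hosts, 126 usable); 192.168.176.128/25 (116 hosts, 126 usable); 192.168.177.0/25 (85 hosts, 126 usable)


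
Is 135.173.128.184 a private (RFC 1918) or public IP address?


RFC 1918 private ranges:
  10.0.0.0/8 (10.0.0.0 - 10.255.255.255)
  172.16.0.0/12 (172.16.0.0 - 172.31.255.255)
  192.168.0.0/16 (192.168.0.0 - 192.168.255.255)
Public (not in any RFC 1918 range)


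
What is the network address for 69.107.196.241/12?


IP:   01000101.01101011.11000100.11110001
Mask: 11111111.11110000.00000000.00000000
AND operation:
Net:  01000101.01100000.00000000.00000000
Network: 69.96.0.0/12


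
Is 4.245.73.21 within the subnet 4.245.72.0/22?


Subnet network: 4.245.72.0
Test IP AND mask: 4.245.72.0
Yes, 4.245.73.21 is in 4.245.72.0/22


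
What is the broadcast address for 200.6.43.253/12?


Network: 200.0.0.0/12
Host bits = 20
Set all host bits to 1:
Broadcast: 200.15.255.255


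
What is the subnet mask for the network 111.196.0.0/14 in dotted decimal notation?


/14 means 14 network bits, 18 host bits
Binary: 11111111111111000000000000000000
Mask: 255.252.0.0


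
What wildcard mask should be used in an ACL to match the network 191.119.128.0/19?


Subnet mask: 255.255.224.0
Wildcard = 255.255.255.255 - subnet mask
255 - 255 = 0
255 - 255 = 0
255 - 224 = 31
255 - 0 = 255
Wildcard: 0.0.31.255


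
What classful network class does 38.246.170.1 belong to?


First octet: 38
Binary: 00100110
0xxxxxxx -> Class A (1-126)
Class A, default mask 255.0.0.0 (/8)


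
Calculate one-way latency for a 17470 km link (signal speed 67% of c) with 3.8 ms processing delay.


Speed = 0.67 * 3e5 km/s = 201000 km/s
Propagation delay = 17470 / 201000 = 0.0869 s = 86.9154 ms
Processing delay = 3.8 ms
Total one-way latency = 90.7154 ms


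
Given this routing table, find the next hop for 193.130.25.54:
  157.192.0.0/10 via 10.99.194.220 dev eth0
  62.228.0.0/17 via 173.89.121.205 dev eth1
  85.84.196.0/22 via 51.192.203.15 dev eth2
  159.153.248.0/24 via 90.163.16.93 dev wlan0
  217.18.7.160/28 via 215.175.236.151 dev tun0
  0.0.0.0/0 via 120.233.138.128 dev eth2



Longest prefix match for 193.130.25.54:
  /10 157.192.0.0: no
  /17 62.228.0.0: no
  /22 85.84.196.0: no
  /24 159.153.248.0: no
  /28 217.18.7.160: no
  /0 0.0.0.0: MATCH
Selected: next-hop 120.233.138.128 via eth2 (matched /0)


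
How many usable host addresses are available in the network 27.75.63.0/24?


Host bits = 32 - 24 = 8
Total addresses = 2^8 = 256
Usable = total - 2 (network and broadcast)
Usable hosts: 254


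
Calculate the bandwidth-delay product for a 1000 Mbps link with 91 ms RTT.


BDP = bandwidth * RTT
= 1000 Mbps * 91 ms
= 1000 * 1e6 * 91 / 1000 bits
= 91000000 bits
= 11375000 bytes
= 11108.3984 KB
BDP = 91000000 bits (11375000 bytes)


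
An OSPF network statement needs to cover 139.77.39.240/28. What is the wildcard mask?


Subnet mask: 255.255.255.240
Wildcard = 255.255.255.255 - subnet mask
255 - 255 = 0
255 - 255 = 0
255 - 255 = 0
255 - 240 = 15
Wildcard: 0.0.0.15


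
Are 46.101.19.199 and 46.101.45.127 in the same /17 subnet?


Mask: 255.255.128.0
46.101.19.199 AND mask = 46.101.0.0
46.101.45.127 AND mask = 46.101.0.0
Yes, same subnet (46.101.0.0)


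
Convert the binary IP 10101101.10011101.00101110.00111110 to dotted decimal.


10101101 = 173
10011101 = 157
00101110 = 46
00111110 = 62
IP: 173.157.46.62


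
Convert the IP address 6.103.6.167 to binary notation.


6 = 00000110
103 = 01100111
6 = 00000110
167 = 10100111
Binary: 00000110.01100111.00000110.10100111


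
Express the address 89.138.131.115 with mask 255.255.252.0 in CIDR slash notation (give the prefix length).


Binary: 11111111.11111111.11111100.00000000
Count leading 1s
Prefix: /22


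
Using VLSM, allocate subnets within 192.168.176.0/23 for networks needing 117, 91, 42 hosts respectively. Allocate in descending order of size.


117 hosts -> /25 (126 usable): 192.168.176.0/25
91 hosts -> /25 (126 usable): 192.168.176.128/25
42 hosts -> /26 (62 usable): 192.168.177.0/26
Allocation: 192.168.176.0/25 (117 hosts, 126 usable); 192.168.176.128/25 (91 hosts, 126 usable); 192.168.177.0/26 (42 hosts, 62 usable)


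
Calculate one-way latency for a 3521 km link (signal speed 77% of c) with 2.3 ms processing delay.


Speed = 0.77 * 3e5 km/s = 231000 km/s
Propagation delay = 3521 / 231000 = 0.0152 s = 15.2424 ms
Processing delay = 2.3 ms
Total one-way latency = 17.5424 ms


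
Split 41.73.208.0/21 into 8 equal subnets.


New prefix = 21 + 3 = 24
Each subnet has 256 addresses
  41.73.208.0/24
  41.73.209.0/24
  41.73.210.0/24
  41.73.211.0/24
  41.73.212.0/24
  41.73.213.0/24
  41.73.214.0/24
  41.73.215.0/24
Subnets: 41.73.208.0/24, 41.73.209.0/24, 41.73.210.0/24, 41.73.211.0/24, 41.73.212.0/24, 41.73.213.0/24, 41.73.214.0/24, 41.73.215.0/24


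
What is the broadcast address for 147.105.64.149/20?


Network: 147.105.64.0/20
Host bits = 12
Set all host bits to 1:
Broadcast: 147.105.79.255


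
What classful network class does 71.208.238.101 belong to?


First octet: 71
Binary: 01000111
0xxxxxxx -> Class A (1-126)
Class A, default mask 255.0.0.0 (/8)


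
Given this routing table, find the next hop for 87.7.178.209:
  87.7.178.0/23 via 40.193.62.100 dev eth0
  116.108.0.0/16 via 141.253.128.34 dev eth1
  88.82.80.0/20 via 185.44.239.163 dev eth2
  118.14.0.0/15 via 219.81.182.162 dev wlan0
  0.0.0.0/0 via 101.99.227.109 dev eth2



Longest prefix match for 87.7.178.209:
  /23 87.7.178.0: MATCH
  /16 116.108.0.0: no
  /20 88.82.80.0: no
  /15 118.14.0.0: no
  /0 0.0.0.0: MATCH
Selected: next-hop 40.193.62.100 via eth0 (matched /23)


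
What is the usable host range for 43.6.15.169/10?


Network: 43.0.0.0
Broadcast: 43.63.255.255
First usable = network + 1
Last usable = broadcast - 1
Range: 43.0.0.1 to 43.63.255.254


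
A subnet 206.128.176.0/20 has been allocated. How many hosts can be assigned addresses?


Host bits = 32 - 20 = 12
Total addresses = 2^12 = 4096
Usable = total - 2 (network and broadcast)
Usable hosts: 4094


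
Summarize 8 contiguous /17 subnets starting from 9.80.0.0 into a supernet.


Original prefix: /17
Number of subnets: 8 = 2^3
New prefix = 17 - 3 = 14
Supernet: 9.80.0.0/14


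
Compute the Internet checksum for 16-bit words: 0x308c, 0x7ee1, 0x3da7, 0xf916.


Sum all words (with carry folding):
+ 0x308c = 0x308c
+ 0x7ee1 = 0xaf6d
+ 0x3da7 = 0xed14
+ 0xf916 = 0xe62b
One's complement: ~0xe62b
Checksum = 0x19d4


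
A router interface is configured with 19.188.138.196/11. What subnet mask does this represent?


/11 means 11 network bits, 21 host bits
Binary: 11111111111000000000000000000000
Mask: 255.224.0.0


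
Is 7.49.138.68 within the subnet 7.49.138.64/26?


Subnet network: 7.49.138.64
Test IP AND mask: 7.49.138.64
Yes, 7.49.138.68 is in 7.49.138.64/26


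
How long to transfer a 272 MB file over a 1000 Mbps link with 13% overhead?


Effective throughput = 1000 * (1 - 13/100) = 870 Mbps
File size in Mb = 272 * 8 = 2176 Mb
Time = 2176 / 870
Time = 2.5011 seconds


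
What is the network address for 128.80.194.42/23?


IP:   10000000.01010000.11000010.00101010
Mask: 11111111.11111111.11111110.00000000
AND operation:
Net:  10000000.01010000.11000010.00000000
Network: 128.80.194.0/23


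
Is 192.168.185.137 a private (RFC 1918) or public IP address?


RFC 1918 private ranges:
  10.0.0.0/8 (10.0.0.0 - 10.255.255.255)
  172.16.0.0/12 (172.16.0.0 - 172.31.255.255)
  192.168.0.0/16 (192.168.0.0 - 192.168.255.255)
Private (in 192.168.0.0/16)


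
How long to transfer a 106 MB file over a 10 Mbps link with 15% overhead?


Effective throughput = 10 * (1 - 15/100) = 8.5 Mbps
File size in Mb = 106 * 8 = 848 Mb
Time = 848 / 8.5
Time = 99.7647 seconds


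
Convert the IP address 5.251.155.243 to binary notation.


5 = 00000101
251 = 11111011
155 = 10011011
243 = 11110011
Binary: 00000101.11111011.10011011.11110011


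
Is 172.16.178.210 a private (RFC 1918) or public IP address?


RFC 1918 private ranges:
  10.0.0.0/8 (10.0.0.0 - 10.255.255.255)
  172.16.0.0/12 (172.16.0.0 - 172.31.255.255)
  192.168.0.0/16 (192.168.0.0 - 192.168.255.255)
Private (in 172.16.0.0/12)


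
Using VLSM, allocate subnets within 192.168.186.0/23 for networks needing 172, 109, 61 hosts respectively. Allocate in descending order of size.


172 hosts -> /24 (254 usable): 192.168.186.0/24
109 hosts -> /25 (126 usable): 192.168.187.0/25
61 hosts -> /26 (62 usable): 192.168.187.128/26
Allocation: 192.168.186.0/24 (172 hosts, 254 usable); 192.168.187.0/25 (109 hosts, 126 usable); 192.168.187.128/26 (61 hosts, 62 usable)


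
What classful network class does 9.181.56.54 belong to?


First octet: 9
Binary: 00001001
0xxxxxxx -> Class A (1-126)
Class A, default mask 255.0.0.0 (/8)


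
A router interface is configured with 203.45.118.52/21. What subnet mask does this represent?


/21 means 21 network bits, 11 host bits
Binary: 11111111111111111111100000000000
Mask: 255.255.248.0


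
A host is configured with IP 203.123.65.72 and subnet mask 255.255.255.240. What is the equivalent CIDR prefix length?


Binary: 11111111.11111111.11111111.11110000
Count leading 1s
Prefix: /28


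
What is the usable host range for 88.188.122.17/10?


Network: 88.128.0.0
Broadcast: 88.191.255.255
First usable = network + 1
Last usable = broadcast - 1
Range: 88.128.0.1 to 88.191.255.254


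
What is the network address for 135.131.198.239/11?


IP:   10000111.10000011.11000110.11101111
Mask: 11111111.11100000.00000000.00000000
AND operation:
Net:  10000111.10000000.00000000.00000000
Network: 135.128.0.0/11


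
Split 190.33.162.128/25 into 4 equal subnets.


New prefix = 25 + 2 = 27
Each subnet has 32 addresses
  190.33.162.128/27
  190.33.162.160/27
  190.33.162.192/27
  190.33.162.224/27
Subnets: 190.33.162.128/27, 190.33.162.160/27, 190.33.162.192/27, 190.33.162.224/27


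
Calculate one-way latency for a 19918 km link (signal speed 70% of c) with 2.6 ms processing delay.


Speed = 0.7 * 3e5 km/s = 210000 km/s
Propagation delay = 19918 / 210000 = 0.0948 s = 94.8476 ms
Processing delay = 2.6 ms
Total one-way latency = 97.4476 ms


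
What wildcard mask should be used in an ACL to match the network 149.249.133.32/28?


Subnet mask: 255.255.255.240
Wildcard = 255.255.255.255 - subnet mask
255 - 255 = 0
255 - 255 = 0
255 - 255 = 0
255 - 240 = 15
Wildcard: 0.0.0.15


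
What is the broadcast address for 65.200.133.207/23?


Network: 65.200.132.0/23
Host bits = 9
Set all host bits to 1:
Broadcast: 65.200.133.255


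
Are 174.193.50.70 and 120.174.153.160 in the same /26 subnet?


Mask: 255.255.255.192
174.193.50.70 AND mask = 174.193.50.64
120.174.153.160 AND mask = 120.174.153.128
No, different subnets (174.193.50.64 vs 120.174.153.128)


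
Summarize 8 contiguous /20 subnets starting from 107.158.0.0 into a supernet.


Original prefix: /20
Number of subnets: 8 = 2^3
New prefix = 20 - 3 = 17
Supernet: 107.158.0.0/17


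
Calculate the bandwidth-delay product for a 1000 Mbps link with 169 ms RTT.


BDP = bandwidth * RTT
= 1000 Mbps * 169 ms
= 1000 * 1e6 * 169 / 1000 bits
= 169000000 bits
= 21125000 bytes
= 20629.8828 KB
BDP = 169000000 bits (21125000 bytes)


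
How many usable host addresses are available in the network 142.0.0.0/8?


Host bits = 32 - 8 = 24
Total addresses = 2^24 = 16777216
Usable = total - 2 (network and broadcast)
Usable hosts: 16777214


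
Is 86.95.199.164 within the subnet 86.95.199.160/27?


Subnet network: 86.95.199.160
Test IP AND mask: 86.95.199.160
Yes, 86.95.199.164 is in 86.95.199.160/27
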